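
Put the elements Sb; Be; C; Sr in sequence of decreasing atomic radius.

Sr, Sb, Be, C

Radius decreases left→right (rising Z_eff, same n) and increases top→bottom (higher n).
These span different periods and groups, so the two trends combine.
Be > C: Be lies to the left of C in period 2, so the across-period effect alone puts Be larger.
Sb > Be: the two effects oppose for this pair; the down-group effect wins (140 vs 102 pm).
Sr > Sb: Sr lies to the left of Sb in period 5, so the across-period effect alone puts Sr larger.
Approximate values (pm): Be 102, C 75, Sr 185, Sb 140.
So from largest to smallest: Sr > Sb > Be > C.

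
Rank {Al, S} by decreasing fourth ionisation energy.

The fourth ionization energy removes an electron from the +3 ion. For each element: Al³⁺ is the bare [Ne] core; S³⁺ still has 3 valence electrons.
Pulling an electron out of a noble-gas core costs far more than removing a remaining valence electron, so Al sits at the high end of IE_4.
Tabulated IE_4 (kJ/mol): Al 11577, S 4556.
Putting it together, IE_4: S < Al.

Al > S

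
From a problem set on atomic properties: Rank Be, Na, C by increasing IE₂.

Be, C, Na

Consider each +1 ion: Be⁺ still has 1 valence electron; Na⁺ is the bare [Ne] core; C⁺ still has 3 valence electrons.
Breaking into a closed-shell core is much more expensive than removing a leftover valence electron — Na has the largest IE_2 here.
Valence configurations: Be⁺ [He]2s¹, C⁺ [He]2s²2p¹.
Tabulated IE_2 (kJ/mol): Be 1757, Na 4562, C 2353.
Putting it together, IE_2: Be < C < Na.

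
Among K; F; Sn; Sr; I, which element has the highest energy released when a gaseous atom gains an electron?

F is in period 2, group 17; K is in period 4, group 1; Sr is in period 5, group 2; Sn is in period 5, group 14; I is in period 5, group 17.
Atoms with high Z_eff and room in the valence shell (especially the halogens) have the most exothermic electron affinities.
Here both period and group differ, so the two effects have to be weighed against each other.
K > Sr: period and group pull opposite ways; the down-group shift dominates (48 vs 5 kJ/mol).
Sn > K: period and group pull opposite ways; the across-period shift dominates (107 vs 48 kJ/mol).
I > Sn: I lies to the right of Sn in period 5, so the across-period effect alone puts I higher.
F > I: F sits above I in group 17, so the down-group effect alone puts F higher.
Approximate values (kJ/mol): F 328, K 48, Sr 5, Sn 107, I 295.
The highest energy released when a gaseous atom gains an electron among these belongs to F.

F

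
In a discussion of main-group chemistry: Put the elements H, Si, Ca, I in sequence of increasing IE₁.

Ca < Si < I < H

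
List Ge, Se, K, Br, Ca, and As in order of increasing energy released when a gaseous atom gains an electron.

K is in period 4, group 1; Ca is in period 4, group 2; Ge is in period 4, group 14; As is in period 4, group 15; Se is in period 4, group 16; Br is in period 4, group 17.
Electron affinity generally becomes more exothermic across a period toward the halogens and less exothermic down a group.
All lie in period 4; the across-period trend (electron affinity increases left to right) applies, with the exception below.
Note the exception: K has a higher electron affinity than Ca, contrary to the simple trend — adding an electron to Ca (ns²) has to open a new, higher-energy np subshell, which is unfavourable.
Note the exception: Ge has a higher electron affinity than As, contrary to the simple trend — adding an electron to As's half-filled 4p³ is unfavourable, so Ge (4p²) has the more exothermic EA.
Approximate values (kJ/mol): K 48, Ca 2, Ge 119, As 78, Se 195, Br 325.
So from lowest to highest: Ca < K < As < Ge < Se < Br.

Ca < K < As < Ge < Se < Br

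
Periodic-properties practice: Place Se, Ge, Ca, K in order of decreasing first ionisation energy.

K is in period 4, group 1; Ca is in period 4, group 2; Ge is in period 4, group 14; Se is in period 4, group 16.
IE₁ increases left→right with effective nuclear charge and decreases top→bottom as the valence shell moves farther out.
All lie in period 4, so first ionization energy increases left to right.
So from highest to lowest: Se > Ge > Ca > K.

Se > Ge > Ca > K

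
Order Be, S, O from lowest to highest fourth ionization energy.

S < O < Be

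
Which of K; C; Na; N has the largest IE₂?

Na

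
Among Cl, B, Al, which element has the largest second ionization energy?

IE_2 is the cost of taking one more electron from the +1 cation: Cl⁺ still has 6 valence electrons; B⁺ still has 2 valence electrons; Al⁺ still has 2 valence electrons.
All are still removing valence electrons, so compare the +1 ions as you would atoms: IE_2 generally rises across a period (higher Z_eff) and falls down a group (larger shell), subject to the usual subshell exceptions.
Valence configurations: Cl⁺ [Ne]3s²3p⁴, B⁺ [He]2s², Al⁺ [Ne]3s².
Tabulated IE_2 (kJ/mol): Cl 2298, B 2427, Al 1817.
So the second ionization energies run Al < Cl < B.

B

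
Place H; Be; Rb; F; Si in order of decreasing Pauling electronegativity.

F, H, Si, Be, Rb

H is in period 1, group 1; Be is in period 2, group 2; F is in period 2, group 17; Si is in period 3, group 14; Rb is in period 5, group 1.
Smaller atoms with higher effective nuclear charge are more electronegative.
These span different periods and groups, so the two trends combine.
Be > Rb: relative to Rb, both the across-period and down-group shifts push Be's electronegativity up.
Si > Be: period and group pull opposite ways; the across-period shift dominates (1.90 vs 1.57).
H > Si: period and group pull opposite ways; the down-group shift dominates (2.20 vs 1.90).
F > H: period and group pull opposite ways; the across-period shift dominates (3.98 vs 2.20).
Approximate values (Pauling): H 2.20, Be 1.57, F 3.98, Si 1.90, Rb 0.82.
So from highest to lowest: F > H > Si > Be > Rb.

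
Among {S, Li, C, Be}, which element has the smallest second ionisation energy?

After 1 electron has been removed, what remains? S⁺ still has 5 valence electrons; Li⁺ is the bare [He] core; C⁺ still has 3 valence electrons; Be⁺ still has 1 valence electron.
Breaking into a closed-shell core is much more expensive than removing a leftover valence electron — Li has the largest IE_2 here.
Valence configurations: S⁺ [Ne]3s²3p³, C⁺ [He]2s²2p¹, Be⁺ [He]2s¹.
The numbers (kJ/mol): S 2252, Li 7298, C 2353, Be 1757.
Hence IE_2: Be < S < C < Li.

Be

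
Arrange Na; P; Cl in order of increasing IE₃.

P < Cl < Na

After 2 electrons have been removed, what remains? Na²⁺ is already 1 electron into the core; P²⁺ still has 3 valence electrons; Cl²⁺ still has 5 valence electrons.
Breaking into a closed-shell core is much more expensive than removing a leftover valence electron — Na has the largest IE_3 here.
Valence configurations: P²⁺ [Ne]3s²3p¹, Cl²⁺ [Ne]3s²3p³.
The numbers (kJ/mol): Na 6910, P 2914, Cl 3822.
Hence IE_3: P < Cl < Na.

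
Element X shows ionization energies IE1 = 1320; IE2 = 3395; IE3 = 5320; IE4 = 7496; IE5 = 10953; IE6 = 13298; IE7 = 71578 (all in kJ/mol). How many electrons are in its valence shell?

6

Look for the largest jump between consecutive ionization energies: IE7/IE6 ≈ 5.4, far larger than any earlier ratio.
That jump marks the point where a core electron is being removed. So the atom has 6 valence electrons.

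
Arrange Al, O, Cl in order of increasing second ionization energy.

After 1 electron has been removed, what remains? Al⁺ still has 2 valence electrons; O⁺ still has 5 valence electrons; Cl⁺ still has 6 valence electrons.
All are still removing valence electrons, so compare the +1 ions as you would atoms: IE_2 generally rises across a period (higher Z_eff) and falls down a group (larger shell), subject to the usual subshell exceptions.
Valence configurations: Al⁺ [Ne]3s², O⁺ [He]2s²2p³, Cl⁺ [Ne]3s²3p⁴.
The numbers (kJ/mol): Al 1817, O 3388, Cl 2298.
Hence IE_2: Al < Cl < O.

Al < Cl < O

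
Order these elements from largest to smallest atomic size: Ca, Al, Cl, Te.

Ca > Te > Al > Cl

Al is in period 3, group 13; Cl is in period 3, group 17; Ca is in period 4, group 2; Te is in period 5, group 16.
Across a period the added protons contract the valence shell; down a group each new principal shell makes the atom larger.
Here both period and group differ, so the two effects have to be weighed against each other.
Al > Cl: Al lies to the left of Cl in period 3, so the across-period effect alone puts Al larger.
Te > Al: the two effects oppose for this pair; the down-group effect wins (136 vs 126 pm).
Ca > Te: the two effects oppose for this pair; the across-period effect wins (171 vs 136 pm).
For reference (pm): Al 126, Cl 99, Ca 171, Te 136.
So from largest to smallest: Ca > Te > Al > Cl.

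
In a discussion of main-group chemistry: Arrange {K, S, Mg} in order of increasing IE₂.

Mg < S < K

Consider each +1 ion: K⁺ is the bare [Ar] core; S⁺ still has 5 valence electrons; Mg⁺ still has 1 valence electron.
Pulling an electron out of a noble-gas core costs far more than removing a remaining valence electron, so K sits at the high end of IE_2.
Valence configurations: S⁺ [Ne]3s²3p³, Mg⁺ [Ne]3s¹.
Approximate IE_2 values (kJ/mol): K 3052, S 2252, Mg 1451.
Hence IE_2: Mg < S < K.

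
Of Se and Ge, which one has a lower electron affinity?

Ge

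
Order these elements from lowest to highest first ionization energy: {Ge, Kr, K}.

K, Ge, Kr

K is in period 4, group 1; Ge is in period 4, group 14; Kr is in period 4, group 18.
First ionization energy rises across a period (greater Z_eff holds electrons more tightly) and falls down a group (valence electrons are farther from the nucleus).
All lie in period 4, so first ionization energy increases left to right.
So from lowest to highest: K < Ge < Kr.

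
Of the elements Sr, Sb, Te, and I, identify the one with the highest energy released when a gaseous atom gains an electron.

I

Atoms with high Z_eff and room in the valence shell (especially the halogens) have the most exothermic electron affinities.
All lie in period 5, so electron affinity increases left to right.
The highest energy released when a gaseous atom gains an electron among these belongs to I.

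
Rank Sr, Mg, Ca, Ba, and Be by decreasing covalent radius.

Ba > Sr > Ca > Mg > Be

Be is in period 2, group 2; Mg is in period 3, group 2; Ca is in period 4, group 2; Sr is in period 5, group 2; Ba is in period 6, group 2.
Atomic radius shrinks across a period as nuclear charge pulls the same shell inward, and grows down a group as new shells are added.
All are in group 2, so atomic radius increases down the group.
So from largest to smallest: Ba > Sr > Ca > Mg > Be.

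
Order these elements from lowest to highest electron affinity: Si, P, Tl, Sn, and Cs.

Tl < Cs < P < Sn < Si

Si is in period 3, group 14; P is in period 3, group 15; Sn is in period 5, group 14; Cs is in period 6, group 1; Tl is in period 6, group 13.
Adding an electron releases more energy for atoms nearer the top right (short of the noble gases).
Neither a single period nor a single group — weigh both effects.
Cs > Tl: this pair runs against the simple trend — see the exception note.
P > Cs: both effects reinforce here, so P is clearly the higher of the two.
Sn > P: this pair runs against the simple trend — see the exception note.
Si > Sn: Si sits above Sn in group 14, so the down-group effect alone puts Si higher.
Note the exception: Cs has a higher electron affinity than Tl, contrary to the simple trend — Tl's ns²np¹ configuration gives only a small electron affinity — the sparsely filled np subshell binds an added electron weakly.
Note the exception: Sn has a higher electron affinity than P, contrary to the simple trend — adding an electron to P's half-filled np³ subshell costs electron-pairing energy.
Note the exception: Si has a higher electron affinity than P, contrary to the simple trend — adding an electron to P's half-filled 3p³ is unfavourable, so Si (3p²) has the more exothermic EA.
Approximate values (kJ/mol): Si 134, P 72, Sn 107, Cs 46, Tl 19.
So from lowest to highest: Tl < Cs < P < Sn < Si.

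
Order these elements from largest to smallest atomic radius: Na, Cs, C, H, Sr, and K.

Cs > K > Sr > Na > C > H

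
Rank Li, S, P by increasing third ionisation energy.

P, S, Li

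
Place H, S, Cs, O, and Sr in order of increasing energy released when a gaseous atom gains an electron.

H is in period 1, group 1; O is in period 2, group 16; S is in period 3, group 16; Sr is in period 5, group 2; Cs is in period 6, group 1.
Electron affinity generally becomes more exothermic across a period toward the halogens and less exothermic down a group.
Neither a single period nor a single group — weigh both effects.
Cs > Sr: this pair runs against the simple trend — see the exception note.
H > Cs: they share group 1; the group trend gives H the larger value.
O > H: period and group pull opposite ways; the across-period shift dominates (141 vs 73 kJ/mol).
S > O: this pair runs against the simple trend — see the exception note.
Note the exception: Cs has a higher electron affinity than Sr, contrary to the simple trend — adding an electron to Sr (ns²) has to open a new, higher-energy np subshell, which is unfavourable.
Note the exception: S has a higher electron affinity than O, contrary to the simple trend — the compact 2p subshell of O repels the added electron more than S's larger 3p does.
Approximate values (kJ/mol): H 73, O 141, S 200, Sr 5, Cs 46.
So from lowest to highest: Sr < Cs < H < O < S.

Sr < Cs < H < O < S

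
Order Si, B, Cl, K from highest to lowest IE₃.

After 2 electrons have been removed, what remains? Si²⁺ still has 2 valence electrons; B²⁺ still has 1 valence electron; Cl²⁺ still has 5 valence electrons; K²⁺ is already 1 electron into the core.
Core electrons are held far more tightly than valence electrons, so K tops the IE_3 order.
Valence configurations: Si²⁺ [Ne]3s², B²⁺ [He]2s¹, Cl²⁺ [Ne]3s²3p³.
Approximate IE_3 values (kJ/mol): Si 3232, B 3660, Cl 3822, K 4420.
Overall IE_3 order: Si < B < Cl < K.

K, Cl, B, Si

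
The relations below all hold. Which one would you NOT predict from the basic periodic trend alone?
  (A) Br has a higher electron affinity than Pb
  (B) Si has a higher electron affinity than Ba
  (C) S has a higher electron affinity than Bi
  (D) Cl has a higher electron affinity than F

The general trend: electron affinity increases across a period and decreases down a group.
(A) Br (period 4, group 17) vs Pb (period 6, group 14): the stated order agrees with the simple trend.
(B) Si (period 3, group 14) vs Ba (period 6, group 2): the stated order agrees with the simple trend.
(C) S (period 3, group 16) vs Bi (period 6, group 15): the stated order agrees with the simple trend.
(D) Cl (period 3, group 17) vs F (period 2, group 17): the stated order contradicts the simple trend.
The exception is (D): F's small 2p subshell makes the incoming electron feel strong e⁻–e⁻ repulsion, so Cl actually releases more energy on gaining an electron.

(D)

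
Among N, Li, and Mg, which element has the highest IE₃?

Li

The third ionization energy removes an electron from the +2 ion. For each element: N²⁺ still has 3 valence electrons; Li²⁺ is already 1 electron into the core; Mg²⁺ is the bare [Ne] core.
Pulling an electron out of a noble-gas core costs far more than removing a remaining valence electron, so Mg and Li sit at the high end of IE_3.
The numbers (kJ/mol): N 4578, Li 11815, Mg 7733.
So the third ionization energies run N < Mg < Li.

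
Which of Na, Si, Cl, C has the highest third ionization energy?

Na

Consider each +2 ion: Na²⁺ is already 1 electron into the core; Si²⁺ still has 2 valence electrons; Cl²⁺ still has 5 valence electrons; C²⁺ still has 2 valence electrons.
Pulling an electron out of a noble-gas core costs far more than removing a remaining valence electron, so Na sits at the high end of IE_3.
Valence configurations: Si²⁺ [Ne]3s², Cl²⁺ [Ne]3s²3p³, C²⁺ [He]2s².
Approximate IE_3 values (kJ/mol): Na 6910, Si 3232, Cl 3822, C 4620.
Hence IE_3: Si < Cl < C < Na.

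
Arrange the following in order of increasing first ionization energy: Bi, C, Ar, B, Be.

Bi < B < Be < C < Ar

First ionization energy rises across a period (greater Z_eff holds electrons more tightly) and falls down a group (valence electrons are farther from the nucleus).
Here both period and group differ, so the two effects have to be weighed against each other.
B > Bi: period and group pull opposite ways; the down-group shift dominates (801 vs 703 kJ/mol).
Be > B: this pair runs against the simple trend — see the exception note.
C > Be: C lies to the right of Be in period 2, so the across-period effect alone puts C higher.
Ar > C: the two effects oppose for this pair; the across-period effect wins (1521 vs 1086 kJ/mol).
Note the exception: Be has a higher first ionization energy than B, contrary to the simple trend — removing B's lone 2p electron is easier than breaking Be's filled 2s².
For reference (kJ/mol): Be 900, B 801, C 1086, Ar 1521, Bi 703.
So from lowest to highest: Bi < B < Be < C < Ar.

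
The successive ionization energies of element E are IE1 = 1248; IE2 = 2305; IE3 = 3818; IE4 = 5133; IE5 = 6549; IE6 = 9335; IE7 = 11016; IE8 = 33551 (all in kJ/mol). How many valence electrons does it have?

Look for the largest jump between consecutive ionization energies: IE8/IE7 ≈ 3.0, far larger than any earlier ratio.
That jump marks the point where a core electron is being removed. So the atom has 7 valence electrons.

7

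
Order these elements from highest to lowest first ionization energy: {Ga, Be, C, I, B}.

IE₁ increases left→right with effective nuclear charge and decreases top→bottom as the valence shell moves farther out.
Neither a single period nor a single group — weigh both effects.
B > Ga: they share group 13; the group trend gives B the larger value.
Be > B: this pair runs against the simple trend — see the exception note.
I > Be: period and group pull opposite ways; the across-period shift dominates (1008 vs 900 kJ/mol).
C > I: the two effects oppose for this pair; the down-group effect wins (1086 vs 1008 kJ/mol).
Note the exception: Be has a higher first ionization energy than B, contrary to the simple trend — removing B's lone 2p electron is easier than breaking Be's filled 2s².
Approximate values (kJ/mol): Be 900, B 801, C 1086, Ga 579, I 1008.
So from highest to lowest: C > I > Be > B > Ga.

C, I, Be, B, Ga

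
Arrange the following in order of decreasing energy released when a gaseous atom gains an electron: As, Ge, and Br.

Ge is in period 4, group 14; As is in period 4, group 15; Br is in period 4, group 17.
EA tends to increase across a period and decrease down a group, though the pattern is less regular than for IE or radius.
All lie in period 4; the across-period trend (electron affinity increases left to right) applies, with the exception below.
Note the exception: Ge has a higher electron affinity than As, contrary to the simple trend — adding an electron to As's half-filled 4p³ is unfavourable, so Ge (4p²) has the more exothermic EA.
Tabulated electron affinity (kJ/mol): Ge 119, As 78, Br 325.
So from highest to lowest: Br > Ge > As.

Br > Ge > As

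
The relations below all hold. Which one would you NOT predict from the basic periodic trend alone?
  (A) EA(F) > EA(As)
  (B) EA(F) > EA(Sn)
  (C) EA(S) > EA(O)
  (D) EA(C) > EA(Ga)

(C)

The general trend: electron affinity increases across a period and decreases down a group.
(A) F (period 2, group 17) vs As (period 4, group 15): the stated order agrees with the simple trend.
(B) F (period 2, group 17) vs Sn (period 5, group 14): the stated order agrees with the simple trend.
(C) S (period 3, group 16) vs O (period 2, group 16): the stated order contradicts the simple trend.
(D) C (period 2, group 14) vs Ga (period 4, group 13): the stated order agrees with the simple trend.
The exception is (C): the compact 2p subshell of O repels the added electron more than S's larger 3p does.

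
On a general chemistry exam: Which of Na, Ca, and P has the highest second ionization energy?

Na

The second ionization energy removes an electron from the +1 ion. For each element: Na⁺ is the bare [Ne] core; Ca⁺ still has 1 valence electron; P⁺ still has 4 valence electrons.
Core electrons are held far more tightly than valence electrons, so Na tops the IE_2 order.
Valence configurations: Ca⁺ [Ar]4s¹, P⁺ [Ne]3s²3p².
The numbers (kJ/mol): Na 4562, Ca 1145, P 1907.
So the second ionization energies run Ca < P < Na.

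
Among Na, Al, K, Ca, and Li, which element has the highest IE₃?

Li

Consider each +2 ion: Na²⁺ is already 1 electron into the core; Al²⁺ still has 1 valence electron; K²⁺ is already 1 electron into the core; Ca²⁺ is the bare [Ar] core; Li²⁺ is already 1 electron into the core.
Core electrons are held far more tightly than valence electrons, so K, Ca, Na and Li top the IE_3 order.
The numbers (kJ/mol): Na 6910, Al 2745, K 4420, Ca 4912, Li 11815.
So the third ionization energies run Al < K < Ca < Na < Li.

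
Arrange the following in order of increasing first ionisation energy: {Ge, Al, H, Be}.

Al < Ge < Be < H

First ionization energy rises across a period (greater Z_eff holds electrons more tightly) and falls down a group (valence electrons are farther from the nucleus).
A diagonal step moves right (one effect) and down (the opposite effect) at once.
Ge > Al: period and group pull opposite ways; the across-period shift dominates (762 vs 578 kJ/mol).
Be > Ge: the two effects oppose for this pair; the down-group effect wins (900 vs 762 kJ/mol).
H > Be: period and group pull opposite ways; the down-group shift dominates (1312 vs 900 kJ/mol).
Tabulated first ionization energy (kJ/mol): H 1312, Be 900, Al 578, Ge 762.
So from lowest to highest: Al < Ge < Be < H.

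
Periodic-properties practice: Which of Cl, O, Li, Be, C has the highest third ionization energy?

After 2 electrons have been removed, what remains? Cl²⁺ still has 5 valence electrons; O²⁺ still has 4 valence electrons; Li²⁺ is already 1 electron into the core; Be²⁺ is the bare [He] core; C²⁺ still has 2 valence electrons.
Breaking into a closed-shell core is much more expensive than removing a leftover valence electron — Li and Be have the largest IE_3 here.
Valence configurations: Cl²⁺ [Ne]3s²3p³, O²⁺ [He]2s²2p², C²⁺ [He]2s².
Tabulated IE_3 (kJ/mol): Cl 3822, O 5300, Li 11815, Be 14849, C 4620.
So the third ionization energies run Cl < C < O < Li < Be.

Be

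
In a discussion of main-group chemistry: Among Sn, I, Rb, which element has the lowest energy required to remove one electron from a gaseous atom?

Rb is in period 5, group 1; Sn is in period 5, group 14; I is in period 5, group 17.
Across a period the outer electron is held more tightly (higher IE₁); down a group it sits in a higher shell, more shielded, and comes off more easily.
All lie in period 5, so first ionization energy increases left to right.
The lowest energy required to remove one electron from a gaseous atom among these belongs to Rb.

Rb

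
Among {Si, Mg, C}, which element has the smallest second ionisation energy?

Mg

The second ionization energy removes an electron from the +1 ion. For each element: Si⁺ still has 3 valence electrons; Mg⁺ still has 1 valence electron; C⁺ still has 3 valence electrons.
All are still removing valence electrons, so compare the +1 ions as you would atoms: IE_2 generally rises across a period (higher Z_eff) and falls down a group (larger shell), subject to the usual subshell exceptions.
Valence configurations: Si⁺ [Ne]3s²3p¹, Mg⁺ [Ne]3s¹, C⁺ [He]2s²2p¹.
The numbers (kJ/mol): Si 1577, Mg 1451, C 2353.
Overall IE_2 order: Mg < Si < C.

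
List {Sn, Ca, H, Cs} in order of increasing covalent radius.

H, Sn, Ca, Cs

H is in period 1, group 1; Ca is in period 4, group 2; Sn is in period 5, group 14; Cs is in period 6, group 1.
Moving right in a period, electrons are added to the same shell under a stronger nuclear pull, so atoms get smaller; moving down, a new shell is opened and atoms get larger.
These span different periods and groups, so the two trends combine.
Sn > H: period and group pull opposite ways; the down-group shift dominates (140 vs 32 pm).
Ca > Sn: period and group pull opposite ways; the across-period shift dominates (171 vs 140 pm).
Cs > Ca: relative to Ca, both the across-period and down-group shifts push Cs's atomic radius up.
Approximate values (pm): H 32, Ca 171, Sn 140, Cs 232.
So from smallest to largest: H < Sn < Ca < Cs.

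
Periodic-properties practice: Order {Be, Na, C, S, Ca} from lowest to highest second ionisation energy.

Ca < Be < S < C < Na

IE_2 is the cost of taking one more electron from the +1 cation: Be⁺ still has 1 valence electron; Na⁺ is the bare [Ne] core; C⁺ still has 3 valence electrons; S⁺ still has 5 valence electrons; Ca⁺ still has 1 valence electron.
Core electrons are held far more tightly than valence electrons, so Na tops the IE_2 order.
Valence configurations: Be⁺ [He]2s¹, C⁺ [He]2s²2p¹, S⁺ [Ne]3s²3p³, Ca⁺ [Ar]4s¹.
The numbers (kJ/mol): Be 1757, Na 4562, C 2353, S 2252, Ca 1145.
Overall IE_2 order: Ca < Be < S < C < Na.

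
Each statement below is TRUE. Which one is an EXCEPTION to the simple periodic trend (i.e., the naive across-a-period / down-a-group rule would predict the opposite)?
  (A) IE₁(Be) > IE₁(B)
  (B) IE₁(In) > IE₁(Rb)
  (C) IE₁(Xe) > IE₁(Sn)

(A)

The general trend: first ionization energy increases across a period and decreases down a group.
(A) Be (period 2, group 2) vs B (period 2, group 13): the stated order contradicts the simple trend.
(B) In (period 5, group 13) vs Rb (period 5, group 1): the stated order agrees with the simple trend.
(C) Xe (period 5, group 18) vs Sn (period 5, group 14): the stated order agrees with the simple trend.
The exception is (A): removing B's lone 2p electron is easier than breaking Be's filled 2s².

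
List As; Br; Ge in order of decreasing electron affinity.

Br > Ge > As

Ge is in period 4, group 14; As is in period 4, group 15; Br is in period 4, group 17.
Atoms with high Z_eff and room in the valence shell (especially the halogens) have the most exothermic electron affinities.
All lie in period 4; the across-period trend (electron affinity increases left to right) applies, with the exception below.
Note the exception: Ge has a higher electron affinity than As, contrary to the simple trend — adding an electron to As's half-filled 4p³ is unfavourable, so Ge (4p²) has the more exothermic EA.
Approximate values (kJ/mol): Ge 119, As 78, Br 325.
So from highest to lowest: Br > Ge > As.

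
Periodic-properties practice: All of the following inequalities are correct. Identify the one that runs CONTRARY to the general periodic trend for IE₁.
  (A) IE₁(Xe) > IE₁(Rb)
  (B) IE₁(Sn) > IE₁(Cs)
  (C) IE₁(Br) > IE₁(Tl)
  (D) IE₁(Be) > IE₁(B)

The general trend: IE₁ increases across a period and decreases down a group.
(A) Xe (period 5, group 18) vs Rb (period 5, group 1): the stated order agrees with the simple trend.
(B) Sn (period 5, group 14) vs Cs (period 6, group 1): the stated order agrees with the simple trend.
(C) Br (period 4, group 17) vs Tl (period 6, group 13): the stated order agrees with the simple trend.
(D) Be (period 2, group 2) vs B (period 2, group 13): the stated order contradicts the simple trend.
The exception is (D): removing B's lone 2p electron is easier than breaking Be's filled 2s².

(D)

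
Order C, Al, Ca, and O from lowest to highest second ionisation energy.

Ca < Al < C < O

After 1 electron has been removed, what remains? C⁺ still has 3 valence electrons; Al⁺ still has 2 valence electrons; Ca⁺ still has 1 valence electron; O⁺ still has 5 valence electrons.
All are still removing valence electrons, so compare the +1 ions as you would atoms: IE_2 generally rises across a period (higher Z_eff) and falls down a group (larger shell), subject to the usual subshell exceptions.
Valence configurations: C⁺ [He]2s²2p¹, Al⁺ [Ne]3s², Ca⁺ [Ar]4s¹, O⁺ [He]2s²2p³.
The numbers (kJ/mol): C 2353, Al 1817, Ca 1145, O 3388.
Overall IE_2 order: Ca < Al < C < O.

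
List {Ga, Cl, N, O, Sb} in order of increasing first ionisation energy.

Ga < Sb < Cl < O < N

N is in period 2, group 15; O is in period 2, group 16; Cl is in period 3, group 17; Ga is in period 4, group 13; Sb is in period 5, group 15.
First ionization energy rises across a period (greater Z_eff holds electrons more tightly) and falls down a group (valence electrons are farther from the nucleus).
Neither a single period nor a single group — weigh both effects.
Sb > Ga: period and group pull opposite ways; the across-period shift dominates (831 vs 579 kJ/mol).
Cl > Sb: relative to Sb, both the across-period and down-group shifts push Cl's first ionization energy up.
O > Cl: period and group pull opposite ways; the down-group shift dominates (1314 vs 1251 kJ/mol).
N > O: this pair runs against the simple trend — see the exception note.
Note the exception: N has a higher first ionization energy than O, contrary to the simple trend — pairing an electron in O's 2p⁴ costs repulsion energy, so O ionizes more easily than half-filled N (2p³).
For reference (kJ/mol): N 1402, O 1314, Cl 1251, Ga 579, Sb 831.
So from lowest to highest: Ga < Sb < Cl < O < N.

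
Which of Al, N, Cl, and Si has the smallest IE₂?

Si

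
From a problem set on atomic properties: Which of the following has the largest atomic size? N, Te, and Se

N is in period 2, group 15; Se is in period 4, group 16; Te is in period 5, group 16.
Atomic radius shrinks across a period as nuclear charge pulls the same shell inward, and grows down a group as new shells are added.
These span different periods and groups, so the two trends combine.
Se > N: period and group pull opposite ways; the down-group shift dominates (116 vs 71 pm).
Te > Se: they share group 16; the group trend gives Te the larger value.
For reference (pm): N 71, Se 116, Te 136.
The largest atomic size among these belongs to Te.

Te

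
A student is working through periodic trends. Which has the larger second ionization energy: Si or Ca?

Si

The second ionization energy removes an electron from the +1 ion. For each element: Si⁺ still has 3 valence electrons; Ca⁺ still has 1 valence electron.
All are still removing valence electrons, so compare the +1 ions as you would atoms: IE_2 generally rises across a period (higher Z_eff) and falls down a group (larger shell), subject to the usual subshell exceptions.
Valence configurations: Si⁺ [Ne]3s²3p¹, Ca⁺ [Ar]4s¹.
Tabulated IE_2 (kJ/mol): Si 1577, Ca 1145.
Hence IE_2: Ca < Si.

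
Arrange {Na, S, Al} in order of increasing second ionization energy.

Al, S, Na

Consider each +1 ion: Na⁺ is the bare [Ne] core; S⁺ still has 5 valence electrons; Al⁺ still has 2 valence electrons.
Core electrons are held far more tightly than valence electrons, so Na tops the IE_2 order.
Valence configurations: S⁺ [Ne]3s²3p³, Al⁺ [Ne]3s².
Approximate IE_2 values (kJ/mol): Na 4562, S 2252, Al 1817.
Putting it together, IE_2: Al < S < Na.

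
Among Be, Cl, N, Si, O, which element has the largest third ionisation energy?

After 2 electrons have been removed, what remains? Be²⁺ is the bare [He] core; Cl²⁺ still has 5 valence electrons; N²⁺ still has 3 valence electrons; Si²⁺ still has 2 valence electrons; O²⁺ still has 4 valence electrons.
Breaking into a closed-shell core is much more expensive than removing a leftover valence electron — Be has the largest IE_3 here.
Valence configurations: Cl²⁺ [Ne]3s²3p³, N²⁺ [He]2s²2p¹, Si²⁺ [Ne]3s², O²⁺ [He]2s²2p².
The numbers (kJ/mol): Be 14849, Cl 3822, N 4578, Si 3232, O 5300.
Putting it together, IE_3: Si < Cl < N < O < Be.

Be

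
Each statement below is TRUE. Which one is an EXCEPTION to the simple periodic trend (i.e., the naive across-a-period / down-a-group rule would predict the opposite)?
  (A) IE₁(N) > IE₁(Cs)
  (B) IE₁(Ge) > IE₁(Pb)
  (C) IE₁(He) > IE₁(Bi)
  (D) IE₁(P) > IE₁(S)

The general trend: IE₁ increases across a period and decreases down a group.
(A) N (period 2, group 15) vs Cs (period 6, group 1): the stated order agrees with the simple trend.
(B) Ge (period 4, group 14) vs Pb (period 6, group 14): the stated order agrees with the simple trend.
(C) He (period 1, group 18) vs Bi (period 6, group 15): the stated order agrees with the simple trend.
(D) P (period 3, group 15) vs S (period 3, group 16): the stated order contradicts the simple trend.
The exception is (D): S (3p⁴) ionizes more easily than half-filled P (3p³) because the paired 3p electron in S is pushed out by e⁻–e⁻ repulsion.

(D)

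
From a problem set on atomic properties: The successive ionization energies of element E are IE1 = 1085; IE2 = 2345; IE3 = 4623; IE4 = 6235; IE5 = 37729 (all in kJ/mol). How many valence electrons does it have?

Look for the largest jump between consecutive ionization energies: IE5/IE4 ≈ 6.1, far larger than any earlier ratio.
That jump marks the point where a core electron is being removed. So the atom has 4 valence electrons.

4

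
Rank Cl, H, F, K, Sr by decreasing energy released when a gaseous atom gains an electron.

H is in period 1, group 1; F is in period 2, group 17; Cl is in period 3, group 17; K is in period 4, group 1; Sr is in period 5, group 2.
Electron affinity generally becomes more exothermic across a period toward the halogens and less exothermic down a group.
Neither a single period nor a single group — weigh both effects.
K > Sr: period and group pull opposite ways; the down-group shift dominates (48 vs 5 kJ/mol).
H > K: H sits above K in group 1, so the down-group effect alone puts H higher.
F > H: the two effects oppose for this pair; the across-period effect wins (328 vs 73 kJ/mol).
Cl > F: this pair runs against the simple trend — see the exception note.
Note the exception: Cl has a higher electron affinity than F, contrary to the simple trend — F's small 2p subshell makes the incoming electron feel strong e⁻–e⁻ repulsion, so Cl actually releases more energy on gaining an electron.
For reference (kJ/mol): H 73, F 328, Cl 349, K 48, Sr 5.
So from highest to lowest: Cl > F > H > K > Sr.

Cl > F > H > K > Sr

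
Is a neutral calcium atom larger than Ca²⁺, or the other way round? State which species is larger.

Ca

Forming Ca²⁺ removes 2 electrons from Ca. Fewer electrons for the same nuclear charge means less shielding and a higher Z_eff on the remaining electrons, and for main-group metals the entire outer shell is lost.
A cation is smaller than its parent atom: Ca²⁺ < Ca.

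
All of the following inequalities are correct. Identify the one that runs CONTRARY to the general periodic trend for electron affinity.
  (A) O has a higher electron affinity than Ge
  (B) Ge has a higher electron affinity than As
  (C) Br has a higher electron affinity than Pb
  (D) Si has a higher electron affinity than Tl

(B)

The general trend: electron affinity increases across a period and decreases down a group.
(A) O (period 2, group 16) vs Ge (period 4, group 14): the stated order agrees with the simple trend.
(B) Ge (period 4, group 14) vs As (period 4, group 15): the stated order contradicts the simple trend.
(C) Br (period 4, group 17) vs Pb (period 6, group 14): the stated order agrees with the simple trend.
(D) Si (period 3, group 14) vs Tl (period 6, group 13): the stated order agrees with the simple trend.
The exception is (B): adding an electron to As's half-filled 4p³ is unfavourable, so Ge (4p²) has the more exothermic EA.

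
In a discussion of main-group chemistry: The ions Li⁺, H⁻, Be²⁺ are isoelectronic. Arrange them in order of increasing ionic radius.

Be²⁺ < Li⁺ < H⁻

All of these have 2 electrons, so size is governed by nuclear charge alone: the more protons, the stronger the pull on the same electron cloud, and the smaller the ion.
Nuclear charges: Be²⁺ (Z=4), Li⁺ (Z=3), H⁻ (Z=1).
Smallest to largest: Be²⁺ < Li⁺ < H⁻.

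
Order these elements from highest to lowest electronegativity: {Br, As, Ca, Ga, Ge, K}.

Br > As > Ge > Ga > Ca > K

K is in period 4, group 1; Ca is in period 4, group 2; Ga is in period 4, group 13; Ge is in period 4, group 14; As is in period 4, group 15; Br is in period 4, group 17.
Smaller atoms with higher effective nuclear charge are more electronegative.
All lie in period 4, so electronegativity increases left to right.
So from highest to lowest: Br > As > Ge > Ga > Ca > K.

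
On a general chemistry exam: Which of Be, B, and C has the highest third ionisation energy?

Be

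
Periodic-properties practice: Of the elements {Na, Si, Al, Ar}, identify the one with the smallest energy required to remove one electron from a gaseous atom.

Na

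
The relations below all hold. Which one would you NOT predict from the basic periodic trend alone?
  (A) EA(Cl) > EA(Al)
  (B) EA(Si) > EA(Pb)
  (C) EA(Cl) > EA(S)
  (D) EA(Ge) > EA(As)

(D)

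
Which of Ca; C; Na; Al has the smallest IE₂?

IE_2 is the cost of taking one more electron from the +1 cation: Ca⁺ still has 1 valence electron; C⁺ still has 3 valence electrons; Na⁺ is the bare [Ne] core; Al⁺ still has 2 valence electrons.
Pulling an electron out of a noble-gas core costs far more than removing a remaining valence electron, so Na sits at the high end of IE_2.
Valence configurations: Ca⁺ [Ar]4s¹, C⁺ [He]2s²2p¹, Al⁺ [Ne]3s².
Tabulated IE_2 (kJ/mol): Ca 1145, C 2353, Na 4562, Al 1817.
So the second ionization energies run Ca < Al < C < Na.

Ca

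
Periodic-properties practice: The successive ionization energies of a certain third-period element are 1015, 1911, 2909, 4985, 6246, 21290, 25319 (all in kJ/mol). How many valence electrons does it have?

5

Look for the largest jump between consecutive ionization energies: IE6/IE5 ≈ 3.4, far larger than any earlier ratio.
That jump marks the point where a core electron is being removed. So the atom has 5 valence electrons.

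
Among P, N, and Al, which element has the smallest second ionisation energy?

Al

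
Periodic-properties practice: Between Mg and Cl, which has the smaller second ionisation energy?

IE_2 is the cost of taking one more electron from the +1 cation: Mg⁺ still has 1 valence electron; Cl⁺ still has 6 valence electrons.
All are still removing valence electrons, so compare the +1 ions as you would atoms: IE_2 generally rises across a period (higher Z_eff) and falls down a group (larger shell), subject to the usual subshell exceptions.
Valence configurations: Mg⁺ [Ne]3s¹, Cl⁺ [Ne]3s²3p⁴.
Approximate IE_2 values (kJ/mol): Mg 1451, Cl 2298.
Putting it together, IE_2: Mg < Cl.

Mg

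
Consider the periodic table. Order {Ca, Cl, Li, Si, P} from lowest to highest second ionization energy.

After 1 electron has been removed, what remains? Ca⁺ still has 1 valence electron; Cl⁺ still has 6 valence electrons; Li⁺ is the bare [He] core; Si⁺ still has 3 valence electrons; P⁺ still has 4 valence electrons.
Breaking into a closed-shell core is much more expensive than removing a leftover valence electron — Li has the largest IE_2 here.
Valence configurations: Ca⁺ [Ar]4s¹, Cl⁺ [Ne]3s²3p⁴, Si⁺ [Ne]3s²3p¹, P⁺ [Ne]3s²3p².
Tabulated IE_2 (kJ/mol): Ca 1145, Cl 2298, Li 7298, Si 1577, P 1907.
Putting it together, IE_2: Ca < Si < P < Cl < Li.

Ca < Si < P < Cl < Li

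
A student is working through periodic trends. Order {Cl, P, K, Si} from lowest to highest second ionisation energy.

Si < P < Cl < K

The second ionization energy removes an electron from the +1 ion. For each element: Cl⁺ still has 6 valence electrons; P⁺ still has 4 valence electrons; K⁺ is the bare [Ar] core; Si⁺ still has 3 valence electrons.
Pulling an electron out of a noble-gas core costs far more than removing a remaining valence electron, so K sits at the high end of IE_2.
Valence configurations: Cl⁺ [Ne]3s²3p⁴, P⁺ [Ne]3s²3p², Si⁺ [Ne]3s²3p¹.
The numbers (kJ/mol): Cl 2298, P 1907, K 3052, Si 1577.
Overall IE_2 order: Si < P < Cl < K.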